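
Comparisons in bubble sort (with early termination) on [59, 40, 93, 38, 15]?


Algorithm: bubble sort (with early termination)
Input: [59, 40, 93, 38, 15]
Sorted: [15, 38, 40, 59, 93]

10


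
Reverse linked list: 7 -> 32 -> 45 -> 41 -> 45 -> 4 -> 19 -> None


Step 1: curr=7, set curr.next=prev(None) | reversed so far: 7
Step 2: curr=32, set curr.next=prev(7) | reversed so far: 32 -> 7
Step 3: curr=45, set curr.next=prev(32) | reversed so far: 45 -> 32 -> 7
Step 4: curr=41, set curr.next=prev(45) | reversed so far: 41 -> 45 -> 32 -> 7
Step 5: curr=45, set curr.next=prev(41) | reversed so far: 45 -> 41 -> 45 -> 32 -> 7
Step 6: curr=4, set curr.next=prev(45) | reversed so far: 4 -> 45 -> 41 -> 45 -> 32 -> 7
Step 7: curr=19, set curr.next=prev(4) | reversed so far: 19 -> 4 -> 45 -> 41 -> 45 -> 32 -> 7

19 -> 4 -> 45 -> 41 -> 45 -> 32 -> 7 -> None


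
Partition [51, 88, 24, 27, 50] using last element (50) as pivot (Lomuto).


Pivot: 50
  24 <= 50: swap -> [24, 88, 51, 27, 50]
  27 <= 50: swap -> [24, 27, 51, 88, 50]
Place pivot at 2: [24, 27, 50, 88, 51]

Partitioned: [24, 27, 50, 88, 51]


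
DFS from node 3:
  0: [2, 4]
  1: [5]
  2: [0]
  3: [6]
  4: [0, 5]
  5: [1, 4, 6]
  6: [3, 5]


Visit 3, push [6]
Visit 6, push [5]
Visit 5, push [4, 1]
Visit 1, push []
Visit 4, push [0]
Visit 0, push [2]
Visit 2, push []

DFS order: [3, 6, 5, 1, 4, 0, 2]


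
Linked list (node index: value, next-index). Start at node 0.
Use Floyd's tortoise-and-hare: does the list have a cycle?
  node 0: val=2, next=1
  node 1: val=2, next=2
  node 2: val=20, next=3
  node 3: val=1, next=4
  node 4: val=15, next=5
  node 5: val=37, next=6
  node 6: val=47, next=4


Floyd's tortoise (slow, +1) and hare (fast, +2):
  init: slow=0, fast=0
  step 1: slow=1, fast=2
  step 2: slow=2, fast=4
  step 3: slow=3, fast=6
  step 4: slow=4, fast=5
  step 5: slow=5, fast=4
  step 6: slow=6, fast=6
  slow == fast at node 6: cycle detected

Cycle: yes


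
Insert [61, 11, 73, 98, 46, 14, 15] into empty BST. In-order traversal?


Insert 61: root
Insert 11: L from 61
Insert 73: R from 61
Insert 98: R from 61 -> R from 73
Insert 46: L from 61 -> R from 11
Insert 14: L from 61 -> R from 11 -> L from 46
Insert 15: L from 61 -> R from 11 -> L from 46 -> R from 14

In-order: [11, 14, 15, 46, 61, 73, 98]


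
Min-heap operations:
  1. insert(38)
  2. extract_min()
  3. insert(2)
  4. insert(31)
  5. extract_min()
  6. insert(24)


insert(38) -> [38]
extract_min()->38, []
insert(2) -> [2]
insert(31) -> [2, 31]
extract_min()->2, [31]
insert(24) -> [24, 31]

Final heap: [24, 31]


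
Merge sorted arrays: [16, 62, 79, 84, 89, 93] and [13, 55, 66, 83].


Take 13 from B
Take 16 from A
Take 55 from B
Take 62 from A
Take 66 from B
Take 79 from A
Take 83 from B

Merged: [13, 16, 55, 62, 66, 79, 83, 84, 89, 93]


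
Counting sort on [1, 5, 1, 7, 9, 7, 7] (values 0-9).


Input: [1, 5, 1, 7, 9, 7, 7]
Counts: [0, 2, 0, 0, 0, 1, 0, 3, 0, 1]

Sorted: [1, 1, 5, 7, 7, 7, 9]


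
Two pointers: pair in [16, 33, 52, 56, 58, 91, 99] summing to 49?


lo=0(16)+hi=6(99)=115
lo=0(16)+hi=5(91)=107
lo=0(16)+hi=4(58)=74
lo=0(16)+hi=3(56)=72
lo=0(16)+hi=2(52)=68
lo=0(16)+hi=1(33)=49

Yes: 16+33=49


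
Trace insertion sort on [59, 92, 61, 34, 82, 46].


Initial: [59, 92, 61, 34, 82, 46]
Insert 92: [59, 92, 61, 34, 82, 46]
Insert 61: [59, 61, 92, 34, 82, 46]
Insert 34: [34, 59, 61, 92, 82, 46]
Insert 82: [34, 59, 61, 82, 92, 46]
Insert 46: [34, 46, 59, 61, 82, 92]

Sorted: [34, 46, 59, 61, 82, 92]


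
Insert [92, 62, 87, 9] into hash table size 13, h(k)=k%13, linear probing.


Insert 92: h=1 -> slot 1
Insert 62: h=10 -> slot 10
Insert 87: h=9 -> slot 9
Insert 9: h=9, 2 probes -> slot 11

Table: [None, 92, None, None, None, None, None, None, None, 87, 62, 9, None]


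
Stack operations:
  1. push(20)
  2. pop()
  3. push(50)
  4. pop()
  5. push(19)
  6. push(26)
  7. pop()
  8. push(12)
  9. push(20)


push(20) -> [20]
pop()->20, []
push(50) -> [50]
pop()->50, []
push(19) -> [19]
push(26) -> [19, 26]
pop()->26, [19]
push(12) -> [19, 12]
push(20) -> [19, 12, 20]

Final stack: [19, 12, 20]


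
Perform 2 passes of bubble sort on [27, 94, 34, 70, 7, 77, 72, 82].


Initial: [27, 94, 34, 70, 7, 77, 72, 82]
Pass 1: [27, 34, 70, 7, 77, 72, 82, 94] (6 swaps)
Pass 2: [27, 34, 7, 70, 72, 77, 82, 94] (2 swaps)

After 2 passes: [27, 34, 7, 70, 72, 77, 82, 94]


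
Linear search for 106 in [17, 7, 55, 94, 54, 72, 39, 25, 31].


i=0: 17!=106
i=1: 7!=106
i=2: 55!=106
i=3: 94!=106
i=4: 54!=106
i=5: 72!=106
i=6: 39!=106
i=7: 25!=106
i=8: 31!=106

Not found, 9 comps


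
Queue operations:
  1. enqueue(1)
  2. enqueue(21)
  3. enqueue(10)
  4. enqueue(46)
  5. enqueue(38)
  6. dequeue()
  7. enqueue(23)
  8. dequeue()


enqueue(1) -> [1]
enqueue(21) -> [1, 21]
enqueue(10) -> [1, 21, 10]
enqueue(46) -> [1, 21, 10, 46]
enqueue(38) -> [1, 21, 10, 46, 38]
dequeue()->1, [21, 10, 46, 38]
enqueue(23) -> [21, 10, 46, 38, 23]
dequeue()->21, [10, 46, 38, 23]

Final queue: [10, 46, 38, 23]


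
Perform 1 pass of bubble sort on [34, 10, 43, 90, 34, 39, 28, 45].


Initial: [34, 10, 43, 90, 34, 39, 28, 45]
Pass 1: [10, 34, 43, 34, 39, 28, 45, 90] (5 swaps)

After 1 pass: [10, 34, 43, 34, 39, 28, 45, 90]


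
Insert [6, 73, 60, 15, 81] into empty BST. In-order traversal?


Insert 6: root
Insert 73: R from 6
Insert 60: R from 6 -> L from 73
Insert 15: R from 6 -> L from 73 -> L from 60
Insert 81: R from 6 -> R from 73

In-order: [6, 15, 60, 73, 81]


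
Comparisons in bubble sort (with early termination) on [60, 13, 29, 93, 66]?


Algorithm: bubble sort (with early termination)
Input: [60, 13, 29, 93, 66]
Sorted: [13, 29, 60, 66, 93]

7


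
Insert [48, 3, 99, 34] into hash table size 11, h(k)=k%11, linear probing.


Insert 48: h=4 -> slot 4
Insert 3: h=3 -> slot 3
Insert 99: h=0 -> slot 0
Insert 34: h=1 -> slot 1

Table: [99, 34, None, 3, 48, None, None, None, None, None, None]


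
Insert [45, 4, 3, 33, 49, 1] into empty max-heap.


Insert 45: [45]
Insert 4: [45, 4]
Insert 3: [45, 4, 3]
Insert 33: [45, 33, 3, 4]
Insert 49: [49, 45, 3, 4, 33]
Insert 1: [49, 45, 3, 4, 33, 1]

Final heap: [49, 45, 3, 4, 33, 1]


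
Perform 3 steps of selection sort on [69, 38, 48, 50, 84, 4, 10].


Initial: [69, 38, 48, 50, 84, 4, 10]
Step 1: min=4 at 5
  Swap: [4, 38, 48, 50, 84, 69, 10]
Step 2: min=10 at 6
  Swap: [4, 10, 48, 50, 84, 69, 38]
Step 3: min=38 at 6
  Swap: [4, 10, 38, 50, 84, 69, 48]

After 3 steps: [4, 10, 38, 50, 84, 69, 48]


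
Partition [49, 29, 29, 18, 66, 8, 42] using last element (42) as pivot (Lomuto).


Pivot: 42
  29 <= 42: swap -> [29, 49, 29, 18, 66, 8, 42]
  29 <= 42: swap -> [29, 29, 49, 18, 66, 8, 42]
  18 <= 42: swap -> [29, 29, 18, 49, 66, 8, 42]
  8 <= 42: swap -> [29, 29, 18, 8, 66, 49, 42]
Place pivot at 4: [29, 29, 18, 8, 42, 49, 66]

Partitioned: [29, 29, 18, 8, 42, 49, 66]


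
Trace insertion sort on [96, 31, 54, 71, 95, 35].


Initial: [96, 31, 54, 71, 95, 35]
Insert 31: [31, 96, 54, 71, 95, 35]
Insert 54: [31, 54, 96, 71, 95, 35]
Insert 71: [31, 54, 71, 96, 95, 35]
Insert 95: [31, 54, 71, 95, 96, 35]
Insert 35: [31, 35, 54, 71, 95, 96]

Sorted: [31, 35, 54, 71, 95, 96]


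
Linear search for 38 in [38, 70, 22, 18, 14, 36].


i=0: 38==38 found!

Found at 0, 1 comps


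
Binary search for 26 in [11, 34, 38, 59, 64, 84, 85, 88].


Step 1: lo=0, hi=7, mid=3, val=59
Step 2: lo=0, hi=2, mid=1, val=34
Step 3: lo=0, hi=0, mid=0, val=11

Not found


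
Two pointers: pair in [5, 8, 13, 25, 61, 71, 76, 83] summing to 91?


lo=0(5)+hi=7(83)=88
lo=1(8)+hi=7(83)=91

Yes: 8+83=91


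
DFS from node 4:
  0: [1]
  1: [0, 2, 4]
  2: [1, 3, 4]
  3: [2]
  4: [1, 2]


Visit 4, push [2, 1]
Visit 1, push [2, 0]
Visit 0, push []
Visit 2, push [3]
Visit 3, push []

DFS order: [4, 1, 0, 2, 3]


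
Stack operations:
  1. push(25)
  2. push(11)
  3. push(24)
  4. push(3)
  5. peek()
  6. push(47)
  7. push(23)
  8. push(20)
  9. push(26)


push(25) -> [25]
push(11) -> [25, 11]
push(24) -> [25, 11, 24]
push(3) -> [25, 11, 24, 3]
peek()->3
push(47) -> [25, 11, 24, 3, 47]
push(23) -> [25, 11, 24, 3, 47, 23]
push(20) -> [25, 11, 24, 3, 47, 23, 20]
push(26) -> [25, 11, 24, 3, 47, 23, 20, 26]

Final stack: [25, 11, 24, 3, 47, 23, 20, 26]


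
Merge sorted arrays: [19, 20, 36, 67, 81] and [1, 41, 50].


Take 1 from B
Take 19 from A
Take 20 from A
Take 36 from A
Take 41 from B
Take 50 from B

Merged: [1, 19, 20, 36, 41, 50, 67, 81]


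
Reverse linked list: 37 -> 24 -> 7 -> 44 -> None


Step 1: curr=37, set curr.next=prev(None) | reversed so far: 37
Step 2: curr=24, set curr.next=prev(37) | reversed so far: 24 -> 37
Step 3: curr=7, set curr.next=prev(24) | reversed so far: 7 -> 24 -> 37
Step 4: curr=44, set curr.next=prev(7) | reversed so far: 44 -> 7 -> 24 -> 37

44 -> 7 -> 24 -> 37 -> None


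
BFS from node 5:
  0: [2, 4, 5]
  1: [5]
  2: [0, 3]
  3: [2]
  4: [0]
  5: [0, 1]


Visit 5, enqueue [0, 1]
Visit 0, enqueue [2, 4]
Visit 1, enqueue []
Visit 2, enqueue [3]
Visit 4, enqueue []
Visit 3, enqueue []

BFS order: [5, 0, 1, 2, 4, 3]


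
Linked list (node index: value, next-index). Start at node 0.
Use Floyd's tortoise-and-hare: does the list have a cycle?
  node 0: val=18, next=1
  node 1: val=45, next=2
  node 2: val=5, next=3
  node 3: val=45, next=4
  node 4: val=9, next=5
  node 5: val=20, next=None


Floyd's tortoise (slow, +1) and hare (fast, +2):
  init: slow=0, fast=0
  step 1: slow=1, fast=2
  step 2: slow=2, fast=4
  step 3: fast 4->5->None, no cycle

Cycle: no


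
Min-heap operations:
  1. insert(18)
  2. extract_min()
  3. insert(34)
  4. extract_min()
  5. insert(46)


insert(18) -> [18]
extract_min()->18, []
insert(34) -> [34]
extract_min()->34, []
insert(46) -> [46]

Final heap: [46]


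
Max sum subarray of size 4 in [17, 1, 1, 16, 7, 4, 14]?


[0:4]: 35
[1:5]: 25
[2:6]: 28
[3:7]: 41

Max: 41 at [3:7]


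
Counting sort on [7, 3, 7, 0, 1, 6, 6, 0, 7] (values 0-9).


Input: [7, 3, 7, 0, 1, 6, 6, 0, 7]
Counts: [2, 1, 0, 1, 0, 0, 2, 3, 0, 0]

Sorted: [0, 0, 1, 3, 6, 6, 7, 7, 7]


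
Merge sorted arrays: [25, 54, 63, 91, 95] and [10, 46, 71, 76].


Take 10 from B
Take 25 from A
Take 46 from B
Take 54 from A
Take 63 from A
Take 71 from B
Take 76 from B

Merged: [10, 25, 46, 54, 63, 71, 76, 91, 95]


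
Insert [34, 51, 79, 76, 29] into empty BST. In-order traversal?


Insert 34: root
Insert 51: R from 34
Insert 79: R from 34 -> R from 51
Insert 76: R from 34 -> R from 51 -> L from 79
Insert 29: L from 34

In-order: [29, 34, 51, 76, 79]


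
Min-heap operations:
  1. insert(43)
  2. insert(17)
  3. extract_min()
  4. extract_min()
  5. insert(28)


insert(43) -> [43]
insert(17) -> [17, 43]
extract_min()->17, [43]
extract_min()->43, []
insert(28) -> [28]

Final heap: [28]


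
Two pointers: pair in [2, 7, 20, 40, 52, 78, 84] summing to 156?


lo=0(2)+hi=6(84)=86
lo=1(7)+hi=6(84)=91
lo=2(20)+hi=6(84)=104
lo=3(40)+hi=6(84)=124
lo=4(52)+hi=6(84)=136
lo=5(78)+hi=6(84)=162

No pair found


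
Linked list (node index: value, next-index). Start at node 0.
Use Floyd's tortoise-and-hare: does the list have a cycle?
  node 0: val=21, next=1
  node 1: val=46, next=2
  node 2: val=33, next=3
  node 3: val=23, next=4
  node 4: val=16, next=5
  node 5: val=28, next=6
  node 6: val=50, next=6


Floyd's tortoise (slow, +1) and hare (fast, +2):
  init: slow=0, fast=0
  step 1: slow=1, fast=2
  step 2: slow=2, fast=4
  step 3: slow=3, fast=6
  step 4: slow=4, fast=6
  step 5: slow=5, fast=6
  step 6: slow=6, fast=6
  slow == fast at node 6: cycle detected

Cycle: yes


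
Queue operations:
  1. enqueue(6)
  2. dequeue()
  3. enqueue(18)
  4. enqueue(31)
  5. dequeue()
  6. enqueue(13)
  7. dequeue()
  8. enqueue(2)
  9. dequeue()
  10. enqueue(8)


enqueue(6) -> [6]
dequeue()->6, []
enqueue(18) -> [18]
enqueue(31) -> [18, 31]
dequeue()->18, [31]
enqueue(13) -> [31, 13]
dequeue()->31, [13]
enqueue(2) -> [13, 2]
dequeue()->13, [2]
enqueue(8) -> [2, 8]

Final queue: [2, 8]


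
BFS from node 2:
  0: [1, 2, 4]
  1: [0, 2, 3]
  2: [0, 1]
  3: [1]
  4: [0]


Visit 2, enqueue [0, 1]
Visit 0, enqueue [4]
Visit 1, enqueue [3]
Visit 4, enqueue []
Visit 3, enqueue []

BFS order: [2, 0, 1, 4, 3]


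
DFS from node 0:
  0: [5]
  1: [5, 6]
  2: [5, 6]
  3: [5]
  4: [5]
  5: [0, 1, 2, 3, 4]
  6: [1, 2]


Visit 0, push [5]
Visit 5, push [4, 3, 2, 1]
Visit 1, push [6]
Visit 6, push [2]
Visit 2, push []
Visit 3, push []
Visit 4, push []

DFS order: [0, 5, 1, 6, 2, 3, 4]


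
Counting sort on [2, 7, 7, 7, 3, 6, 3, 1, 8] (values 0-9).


Input: [2, 7, 7, 7, 3, 6, 3, 1, 8]
Counts: [0, 1, 1, 2, 0, 0, 1, 3, 1, 0]

Sorted: [1, 2, 3, 3, 6, 7, 7, 7, 8]


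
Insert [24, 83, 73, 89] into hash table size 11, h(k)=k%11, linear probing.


Insert 24: h=2 -> slot 2
Insert 83: h=6 -> slot 6
Insert 73: h=7 -> slot 7
Insert 89: h=1 -> slot 1

Table: [None, 89, 24, None, None, None, 83, 73, None, None, None]


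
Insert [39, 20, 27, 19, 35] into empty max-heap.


Insert 39: [39]
Insert 20: [39, 20]
Insert 27: [39, 20, 27]
Insert 19: [39, 20, 27, 19]
Insert 35: [39, 35, 27, 19, 20]

Final heap: [39, 35, 27, 19, 20]


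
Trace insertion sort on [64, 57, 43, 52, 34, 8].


Initial: [64, 57, 43, 52, 34, 8]
Insert 57: [57, 64, 43, 52, 34, 8]
Insert 43: [43, 57, 64, 52, 34, 8]
Insert 52: [43, 52, 57, 64, 34, 8]
Insert 34: [34, 43, 52, 57, 64, 8]
Insert 8: [8, 34, 43, 52, 57, 64]

Sorted: [8, 34, 43, 52, 57, 64]


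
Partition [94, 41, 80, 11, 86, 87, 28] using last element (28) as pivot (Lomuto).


Pivot: 28
  11 <= 28: swap -> [11, 41, 80, 94, 86, 87, 28]
Place pivot at 1: [11, 28, 80, 94, 86, 87, 41]

Partitioned: [11, 28, 80, 94, 86, 87, 41]


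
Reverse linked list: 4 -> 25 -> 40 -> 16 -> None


Step 1: curr=4, set curr.next=prev(None) | reversed so far: 4
Step 2: curr=25, set curr.next=prev(4) | reversed so far: 25 -> 4
Step 3: curr=40, set curr.next=prev(25) | reversed so far: 40 -> 25 -> 4
Step 4: curr=16, set curr.next=prev(40) | reversed so far: 16 -> 40 -> 25 -> 4

16 -> 40 -> 25 -> 4 -> None


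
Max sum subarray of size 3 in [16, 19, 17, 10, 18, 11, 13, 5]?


[0:3]: 52
[1:4]: 46
[2:5]: 45
[3:6]: 39
[4:7]: 42
[5:8]: 29

Max: 52 at [0:3]


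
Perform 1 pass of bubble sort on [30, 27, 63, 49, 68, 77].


Initial: [30, 27, 63, 49, 68, 77]
Pass 1: [27, 30, 49, 63, 68, 77] (2 swaps)

After 1 pass: [27, 30, 49, 63, 68, 77]


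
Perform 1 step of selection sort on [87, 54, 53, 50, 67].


Initial: [87, 54, 53, 50, 67]
Step 1: min=50 at 3
  Swap: [50, 54, 53, 87, 67]

After 1 step: [50, 54, 53, 87, 67]


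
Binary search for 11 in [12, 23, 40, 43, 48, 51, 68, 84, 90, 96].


Step 1: lo=0, hi=9, mid=4, val=48
Step 2: lo=0, hi=3, mid=1, val=23
Step 3: lo=0, hi=0, mid=0, val=12

Not found


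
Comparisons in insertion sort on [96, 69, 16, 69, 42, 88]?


Algorithm: insertion sort
Input: [96, 69, 16, 69, 42, 88]
Sorted: [16, 42, 69, 69, 88, 96]

11


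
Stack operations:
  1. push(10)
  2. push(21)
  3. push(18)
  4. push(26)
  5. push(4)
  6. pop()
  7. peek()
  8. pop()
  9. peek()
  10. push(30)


push(10) -> [10]
push(21) -> [10, 21]
push(18) -> [10, 21, 18]
push(26) -> [10, 21, 18, 26]
push(4) -> [10, 21, 18, 26, 4]
pop()->4, [10, 21, 18, 26]
peek()->26
pop()->26, [10, 21, 18]
peek()->18
push(30) -> [10, 21, 18, 30]

Final stack: [10, 21, 18, 30]


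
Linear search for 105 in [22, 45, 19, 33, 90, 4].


i=0: 22!=105
i=1: 45!=105
i=2: 19!=105
i=3: 33!=105
i=4: 90!=105
i=5: 4!=105

Not found, 6 comps


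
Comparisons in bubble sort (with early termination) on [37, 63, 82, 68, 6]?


Algorithm: bubble sort (with early termination)
Input: [37, 63, 82, 68, 6]
Sorted: [6, 37, 63, 68, 82]

10


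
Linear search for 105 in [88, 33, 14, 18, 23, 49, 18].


i=0: 88!=105
i=1: 33!=105
i=2: 14!=105
i=3: 18!=105
i=4: 23!=105
i=5: 49!=105
i=6: 18!=105

Not found, 7 comps


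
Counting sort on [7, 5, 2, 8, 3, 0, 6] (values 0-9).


Input: [7, 5, 2, 8, 3, 0, 6]
Counts: [1, 0, 1, 1, 0, 1, 1, 1, 1, 0]

Sorted: [0, 2, 3, 5, 6, 7, 8]


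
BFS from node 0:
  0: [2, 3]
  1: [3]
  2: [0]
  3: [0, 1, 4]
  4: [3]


Visit 0, enqueue [2, 3]
Visit 2, enqueue []
Visit 3, enqueue [1, 4]
Visit 1, enqueue []
Visit 4, enqueue []

BFS order: [0, 2, 3, 1, 4]


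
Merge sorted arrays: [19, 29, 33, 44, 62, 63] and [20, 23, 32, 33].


Take 19 from A
Take 20 from B
Take 23 from B
Take 29 from A
Take 32 from B
Take 33 from A
Take 33 from B

Merged: [19, 20, 23, 29, 32, 33, 33, 44, 62, 63]


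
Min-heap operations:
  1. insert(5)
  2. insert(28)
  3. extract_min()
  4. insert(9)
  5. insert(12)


insert(5) -> [5]
insert(28) -> [5, 28]
extract_min()->5, [28]
insert(9) -> [9, 28]
insert(12) -> [9, 28, 12]

Final heap: [9, 28, 12]


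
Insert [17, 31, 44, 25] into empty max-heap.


Insert 17: [17]
Insert 31: [31, 17]
Insert 44: [44, 17, 31]
Insert 25: [44, 25, 31, 17]

Final heap: [44, 25, 31, 17]


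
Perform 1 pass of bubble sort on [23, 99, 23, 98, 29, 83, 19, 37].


Initial: [23, 99, 23, 98, 29, 83, 19, 37]
Pass 1: [23, 23, 98, 29, 83, 19, 37, 99] (6 swaps)

After 1 pass: [23, 23, 98, 29, 83, 19, 37, 99]


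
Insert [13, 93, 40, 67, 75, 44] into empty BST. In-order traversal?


Insert 13: root
Insert 93: R from 13
Insert 40: R from 13 -> L from 93
Insert 67: R from 13 -> L from 93 -> R from 40
Insert 75: R from 13 -> L from 93 -> R from 40 -> R from 67
Insert 44: R from 13 -> L from 93 -> R from 40 -> L from 67

In-order: [13, 40, 44, 67, 75, 93]


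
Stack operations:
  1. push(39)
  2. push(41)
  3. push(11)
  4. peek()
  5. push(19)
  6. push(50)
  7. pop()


push(39) -> [39]
push(41) -> [39, 41]
push(11) -> [39, 41, 11]
peek()->11
push(19) -> [39, 41, 11, 19]
push(50) -> [39, 41, 11, 19, 50]
pop()->50, [39, 41, 11, 19]

Final stack: [39, 41, 11, 19]


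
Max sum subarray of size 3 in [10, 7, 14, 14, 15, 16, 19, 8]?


[0:3]: 31
[1:4]: 35
[2:5]: 43
[3:6]: 45
[4:7]: 50
[5:8]: 43

Max: 50 at [4:7]


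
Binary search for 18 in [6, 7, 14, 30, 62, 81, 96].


Step 1: lo=0, hi=6, mid=3, val=30
Step 2: lo=0, hi=2, mid=1, val=7
Step 3: lo=2, hi=2, mid=2, val=14

Not found


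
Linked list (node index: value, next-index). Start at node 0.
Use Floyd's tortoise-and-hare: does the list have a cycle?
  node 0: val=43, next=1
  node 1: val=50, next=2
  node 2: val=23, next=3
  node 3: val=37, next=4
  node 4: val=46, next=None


Floyd's tortoise (slow, +1) and hare (fast, +2):
  init: slow=0, fast=0
  step 1: slow=1, fast=2
  step 2: slow=2, fast=4
  step 3: fast -> None, no cycle

Cycle: no


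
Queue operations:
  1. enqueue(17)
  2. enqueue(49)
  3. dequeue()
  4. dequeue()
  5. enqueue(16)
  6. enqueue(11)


enqueue(17) -> [17]
enqueue(49) -> [17, 49]
dequeue()->17, [49]
dequeue()->49, []
enqueue(16) -> [16]
enqueue(11) -> [16, 11]

Final queue: [16, 11]


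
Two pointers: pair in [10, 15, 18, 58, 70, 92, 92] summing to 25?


lo=0(10)+hi=6(92)=102
lo=0(10)+hi=5(92)=102
lo=0(10)+hi=4(70)=80
lo=0(10)+hi=3(58)=68
lo=0(10)+hi=2(18)=28
lo=0(10)+hi=1(15)=25

Yes: 10+15=25


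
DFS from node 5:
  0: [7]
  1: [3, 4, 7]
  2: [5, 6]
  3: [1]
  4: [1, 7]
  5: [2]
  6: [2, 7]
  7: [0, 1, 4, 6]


Visit 5, push [2]
Visit 2, push [6]
Visit 6, push [7]
Visit 7, push [4, 1, 0]
Visit 0, push []
Visit 1, push [4, 3]
Visit 3, push []
Visit 4, push []

DFS order: [5, 2, 6, 7, 0, 1, 3, 4]


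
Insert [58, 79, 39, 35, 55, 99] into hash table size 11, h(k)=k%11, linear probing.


Insert 58: h=3 -> slot 3
Insert 79: h=2 -> slot 2
Insert 39: h=6 -> slot 6
Insert 35: h=2, 2 probes -> slot 4
Insert 55: h=0 -> slot 0
Insert 99: h=0, 1 probes -> slot 1

Table: [55, 99, 79, 58, 35, None, 39, None, None, None, None]


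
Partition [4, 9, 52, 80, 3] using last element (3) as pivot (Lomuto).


Pivot: 3
Place pivot at 0: [3, 9, 52, 80, 4]

Partitioned: [3, 9, 52, 80, 4]


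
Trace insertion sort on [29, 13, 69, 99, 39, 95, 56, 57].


Initial: [29, 13, 69, 99, 39, 95, 56, 57]
Insert 13: [13, 29, 69, 99, 39, 95, 56, 57]
Insert 69: [13, 29, 69, 99, 39, 95, 56, 57]
Insert 99: [13, 29, 69, 99, 39, 95, 56, 57]
Insert 39: [13, 29, 39, 69, 99, 95, 56, 57]
Insert 95: [13, 29, 39, 69, 95, 99, 56, 57]
Insert 56: [13, 29, 39, 56, 69, 95, 99, 57]
Insert 57: [13, 29, 39, 56, 57, 69, 95, 99]

Sorted: [13, 29, 39, 56, 57, 69, 95, 99]


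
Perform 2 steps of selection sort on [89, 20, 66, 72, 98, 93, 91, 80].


Initial: [89, 20, 66, 72, 98, 93, 91, 80]
Step 1: min=20 at 1
  Swap: [20, 89, 66, 72, 98, 93, 91, 80]
Step 2: min=66 at 2
  Swap: [20, 66, 89, 72, 98, 93, 91, 80]

After 2 steps: [20, 66, 89, 72, 98, 93, 91, 80]


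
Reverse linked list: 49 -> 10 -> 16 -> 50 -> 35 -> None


Step 1: curr=49, set curr.next=prev(None) | reversed so far: 49
Step 2: curr=10, set curr.next=prev(49) | reversed so far: 10 -> 49
Step 3: curr=16, set curr.next=prev(10) | reversed so far: 16 -> 10 -> 49
Step 4: curr=50, set curr.next=prev(16) | reversed so far: 50 -> 16 -> 10 -> 49
Step 5: curr=35, set curr.next=prev(50) | reversed so far: 35 -> 50 -> 16 -> 10 -> 49

35 -> 50 -> 16 -> 10 -> 49 -> None


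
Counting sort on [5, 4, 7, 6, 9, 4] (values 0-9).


Input: [5, 4, 7, 6, 9, 4]
Counts: [0, 0, 0, 0, 2, 1, 1, 1, 0, 1]

Sorted: [4, 4, 5, 6, 7, 9]


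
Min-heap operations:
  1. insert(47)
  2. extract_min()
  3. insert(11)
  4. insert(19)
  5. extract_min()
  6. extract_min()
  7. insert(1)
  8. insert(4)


insert(47) -> [47]
extract_min()->47, []
insert(11) -> [11]
insert(19) -> [11, 19]
extract_min()->11, [19]
extract_min()->19, []
insert(1) -> [1]
insert(4) -> [1, 4]

Final heap: [1, 4]


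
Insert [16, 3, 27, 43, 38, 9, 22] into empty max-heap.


Insert 16: [16]
Insert 3: [16, 3]
Insert 27: [27, 3, 16]
Insert 43: [43, 27, 16, 3]
Insert 38: [43, 38, 16, 3, 27]
Insert 9: [43, 38, 16, 3, 27, 9]
Insert 22: [43, 38, 22, 3, 27, 9, 16]

Final heap: [43, 38, 22, 3, 27, 9, 16]


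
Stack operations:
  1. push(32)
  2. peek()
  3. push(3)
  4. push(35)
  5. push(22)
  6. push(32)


push(32) -> [32]
peek()->32
push(3) -> [32, 3]
push(35) -> [32, 3, 35]
push(22) -> [32, 3, 35, 22]
push(32) -> [32, 3, 35, 22, 32]

Final stack: [32, 3, 35, 22, 32]


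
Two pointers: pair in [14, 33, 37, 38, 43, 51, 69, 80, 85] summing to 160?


lo=0(14)+hi=8(85)=99
lo=1(33)+hi=8(85)=118
lo=2(37)+hi=8(85)=122
lo=3(38)+hi=8(85)=123
lo=4(43)+hi=8(85)=128
lo=5(51)+hi=8(85)=136
lo=6(69)+hi=8(85)=154
lo=7(80)+hi=8(85)=165

No pair found


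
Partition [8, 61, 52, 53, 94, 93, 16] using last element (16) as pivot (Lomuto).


Pivot: 16
  8 <= 16: advance i (no swap)
Place pivot at 1: [8, 16, 52, 53, 94, 93, 61]

Partitioned: [8, 16, 52, 53, 94, 93, 61]


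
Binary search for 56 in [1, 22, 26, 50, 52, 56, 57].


Step 1: lo=0, hi=6, mid=3, val=50
Step 2: lo=4, hi=6, mid=5, val=56

Found at index 5


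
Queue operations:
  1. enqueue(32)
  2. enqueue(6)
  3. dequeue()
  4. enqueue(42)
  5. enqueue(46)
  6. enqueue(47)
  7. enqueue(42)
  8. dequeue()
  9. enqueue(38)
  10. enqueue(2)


enqueue(32) -> [32]
enqueue(6) -> [32, 6]
dequeue()->32, [6]
enqueue(42) -> [6, 42]
enqueue(46) -> [6, 42, 46]
enqueue(47) -> [6, 42, 46, 47]
enqueue(42) -> [6, 42, 46, 47, 42]
dequeue()->6, [42, 46, 47, 42]
enqueue(38) -> [42, 46, 47, 42, 38]
enqueue(2) -> [42, 46, 47, 42, 38, 2]

Final queue: [42, 46, 47, 42, 38, 2]


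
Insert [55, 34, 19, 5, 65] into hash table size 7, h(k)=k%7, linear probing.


Insert 55: h=6 -> slot 6
Insert 34: h=6, 1 probes -> slot 0
Insert 19: h=5 -> slot 5
Insert 5: h=5, 3 probes -> slot 1
Insert 65: h=2 -> slot 2

Table: [34, 5, 65, None, None, 19, 55]


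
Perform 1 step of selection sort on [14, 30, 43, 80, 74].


Initial: [14, 30, 43, 80, 74]
Step 1: min=14 at 0
  Swap: [14, 30, 43, 80, 74]

After 1 step: [14, 30, 43, 80, 74]


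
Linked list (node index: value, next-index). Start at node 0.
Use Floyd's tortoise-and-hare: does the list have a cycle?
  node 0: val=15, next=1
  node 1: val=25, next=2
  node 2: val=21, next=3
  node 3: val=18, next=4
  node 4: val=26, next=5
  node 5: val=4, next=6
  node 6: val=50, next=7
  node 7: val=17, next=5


Floyd's tortoise (slow, +1) and hare (fast, +2):
  init: slow=0, fast=0
  step 1: slow=1, fast=2
  step 2: slow=2, fast=4
  step 3: slow=3, fast=6
  step 4: slow=4, fast=5
  step 5: slow=5, fast=7
  step 6: slow=6, fast=6
  slow == fast at node 6: cycle detected

Cycle: yes


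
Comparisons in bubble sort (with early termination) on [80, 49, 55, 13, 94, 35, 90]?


Algorithm: bubble sort (with early termination)
Input: [80, 49, 55, 13, 94, 35, 90]
Sorted: [13, 35, 49, 55, 80, 90, 94]

20


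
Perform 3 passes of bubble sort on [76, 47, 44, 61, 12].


Initial: [76, 47, 44, 61, 12]
Pass 1: [47, 44, 61, 12, 76] (4 swaps)
Pass 2: [44, 47, 12, 61, 76] (2 swaps)
Pass 3: [44, 12, 47, 61, 76] (1 swaps)

After 3 passes: [44, 12, 47, 61, 76]


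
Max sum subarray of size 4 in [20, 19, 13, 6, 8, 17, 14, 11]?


[0:4]: 58
[1:5]: 46
[2:6]: 44
[3:7]: 45
[4:8]: 50

Max: 58 at [0:4]


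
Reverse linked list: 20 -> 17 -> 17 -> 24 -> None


Step 1: curr=20, set curr.next=prev(None) | reversed so far: 20
Step 2: curr=17, set curr.next=prev(20) | reversed so far: 17 -> 20
Step 3: curr=17, set curr.next=prev(17) | reversed so far: 17 -> 17 -> 20
Step 4: curr=24, set curr.next=prev(17) | reversed so far: 24 -> 17 -> 17 -> 20

24 -> 17 -> 17 -> 20 -> None


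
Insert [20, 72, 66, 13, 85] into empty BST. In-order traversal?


Insert 20: root
Insert 72: R from 20
Insert 66: R from 20 -> L from 72
Insert 13: L from 20
Insert 85: R from 20 -> R from 72

In-order: [13, 20, 66, 72, 85]


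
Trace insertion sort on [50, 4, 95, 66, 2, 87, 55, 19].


Initial: [50, 4, 95, 66, 2, 87, 55, 19]
Insert 4: [4, 50, 95, 66, 2, 87, 55, 19]
Insert 95: [4, 50, 95, 66, 2, 87, 55, 19]
Insert 66: [4, 50, 66, 95, 2, 87, 55, 19]
Insert 2: [2, 4, 50, 66, 95, 87, 55, 19]
Insert 87: [2, 4, 50, 66, 87, 95, 55, 19]
Insert 55: [2, 4, 50, 55, 66, 87, 95, 19]
Insert 19: [2, 4, 19, 50, 55, 66, 87, 95]

Sorted: [2, 4, 19, 50, 55, 66, 87, 95]


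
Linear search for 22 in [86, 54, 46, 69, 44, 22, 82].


i=0: 86!=22
i=1: 54!=22
i=2: 46!=22
i=3: 69!=22
i=4: 44!=22
i=5: 22==22 found!

Found at 5, 6 comps


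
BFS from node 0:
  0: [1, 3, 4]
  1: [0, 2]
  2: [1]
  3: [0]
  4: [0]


Visit 0, enqueue [1, 3, 4]
Visit 1, enqueue [2]
Visit 3, enqueue []
Visit 4, enqueue []
Visit 2, enqueue []

BFS order: [0, 1, 3, 4, 2]


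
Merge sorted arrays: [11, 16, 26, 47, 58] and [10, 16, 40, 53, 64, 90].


Take 10 from B
Take 11 from A
Take 16 from A
Take 16 from B
Take 26 from A
Take 40 from B
Take 47 from A
Take 53 from B
Take 58 from A

Merged: [10, 11, 16, 16, 26, 40, 47, 53, 58, 64, 90]


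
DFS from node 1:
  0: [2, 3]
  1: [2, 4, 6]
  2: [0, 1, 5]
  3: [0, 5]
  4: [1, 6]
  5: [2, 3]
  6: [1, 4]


Visit 1, push [6, 4, 2]
Visit 2, push [5, 0]
Visit 0, push [3]
Visit 3, push [5]
Visit 5, push []
Visit 4, push [6]
Visit 6, push []

DFS order: [1, 2, 0, 3, 5, 4, 6]


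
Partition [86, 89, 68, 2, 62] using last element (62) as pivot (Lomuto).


Pivot: 62
  2 <= 62: swap -> [2, 89, 68, 86, 62]
Place pivot at 1: [2, 62, 68, 86, 89]

Partitioned: [2, 62, 68, 86, 89]


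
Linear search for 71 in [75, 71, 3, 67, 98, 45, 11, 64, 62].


i=0: 75!=71
i=1: 71==71 found!

Found at 1, 2 comps


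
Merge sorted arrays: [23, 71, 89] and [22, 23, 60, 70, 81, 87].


Take 22 from B
Take 23 from A
Take 23 from B
Take 60 from B
Take 70 from B
Take 71 from A
Take 81 from B
Take 87 from B

Merged: [22, 23, 23, 60, 70, 71, 81, 87, 89]


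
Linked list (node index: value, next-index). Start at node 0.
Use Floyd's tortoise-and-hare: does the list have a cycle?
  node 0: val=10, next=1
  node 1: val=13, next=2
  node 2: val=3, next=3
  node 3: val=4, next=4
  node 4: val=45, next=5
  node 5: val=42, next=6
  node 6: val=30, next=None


Floyd's tortoise (slow, +1) and hare (fast, +2):
  init: slow=0, fast=0
  step 1: slow=1, fast=2
  step 2: slow=2, fast=4
  step 3: slow=3, fast=6
  step 4: fast -> None, no cycle

Cycle: no


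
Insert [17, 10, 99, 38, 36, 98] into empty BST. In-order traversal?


Insert 17: root
Insert 10: L from 17
Insert 99: R from 17
Insert 38: R from 17 -> L from 99
Insert 36: R from 17 -> L from 99 -> L from 38
Insert 98: R from 17 -> L from 99 -> R from 38

In-order: [10, 17, 36, 38, 98, 99]


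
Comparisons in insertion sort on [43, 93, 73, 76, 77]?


Algorithm: insertion sort
Input: [43, 93, 73, 76, 77]
Sorted: [43, 73, 76, 77, 93]

7


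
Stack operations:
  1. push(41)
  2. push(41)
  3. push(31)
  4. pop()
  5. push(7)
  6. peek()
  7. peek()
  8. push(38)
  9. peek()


push(41) -> [41]
push(41) -> [41, 41]
push(31) -> [41, 41, 31]
pop()->31, [41, 41]
push(7) -> [41, 41, 7]
peek()->7
peek()->7
push(38) -> [41, 41, 7, 38]
peek()->38

Final stack: [41, 41, 7, 38]


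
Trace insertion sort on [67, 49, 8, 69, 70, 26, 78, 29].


Initial: [67, 49, 8, 69, 70, 26, 78, 29]
Insert 49: [49, 67, 8, 69, 70, 26, 78, 29]
Insert 8: [8, 49, 67, 69, 70, 26, 78, 29]
Insert 69: [8, 49, 67, 69, 70, 26, 78, 29]
Insert 70: [8, 49, 67, 69, 70, 26, 78, 29]
Insert 26: [8, 26, 49, 67, 69, 70, 78, 29]
Insert 78: [8, 26, 49, 67, 69, 70, 78, 29]
Insert 29: [8, 26, 29, 49, 67, 69, 70, 78]

Sorted: [8, 26, 29, 49, 67, 69, 70, 78]


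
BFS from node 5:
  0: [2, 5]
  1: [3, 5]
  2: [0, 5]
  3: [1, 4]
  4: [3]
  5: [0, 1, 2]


Visit 5, enqueue [0, 1, 2]
Visit 0, enqueue []
Visit 1, enqueue [3]
Visit 2, enqueue []
Visit 3, enqueue [4]
Visit 4, enqueue []

BFS order: [5, 0, 1, 2, 3, 4]


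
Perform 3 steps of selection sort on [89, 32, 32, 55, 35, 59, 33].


Initial: [89, 32, 32, 55, 35, 59, 33]
Step 1: min=32 at 1
  Swap: [32, 89, 32, 55, 35, 59, 33]
Step 2: min=32 at 2
  Swap: [32, 32, 89, 55, 35, 59, 33]
Step 3: min=33 at 6
  Swap: [32, 32, 33, 55, 35, 59, 89]

After 3 steps: [32, 32, 33, 55, 35, 59, 89]


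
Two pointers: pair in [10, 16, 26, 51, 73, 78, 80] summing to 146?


lo=0(10)+hi=6(80)=90
lo=1(16)+hi=6(80)=96
lo=2(26)+hi=6(80)=106
lo=3(51)+hi=6(80)=131
lo=4(73)+hi=6(80)=153
lo=4(73)+hi=5(78)=151

No pair found


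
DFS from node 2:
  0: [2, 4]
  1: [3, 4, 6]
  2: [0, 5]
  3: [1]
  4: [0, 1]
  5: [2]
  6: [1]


Visit 2, push [5, 0]
Visit 0, push [4]
Visit 4, push [1]
Visit 1, push [6, 3]
Visit 3, push []
Visit 6, push []
Visit 5, push []

DFS order: [2, 0, 4, 1, 3, 6, 5]


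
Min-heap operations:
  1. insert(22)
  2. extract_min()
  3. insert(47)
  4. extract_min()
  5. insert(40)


insert(22) -> [22]
extract_min()->22, []
insert(47) -> [47]
extract_min()->47, []
insert(40) -> [40]

Final heap: [40]


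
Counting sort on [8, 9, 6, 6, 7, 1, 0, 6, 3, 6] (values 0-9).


Input: [8, 9, 6, 6, 7, 1, 0, 6, 3, 6]
Counts: [1, 1, 0, 1, 0, 0, 4, 1, 1, 1]

Sorted: [0, 1, 3, 6, 6, 6, 6, 7, 8, 9]


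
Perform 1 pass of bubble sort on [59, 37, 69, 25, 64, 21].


Initial: [59, 37, 69, 25, 64, 21]
Pass 1: [37, 59, 25, 64, 21, 69] (4 swaps)

After 1 pass: [37, 59, 25, 64, 21, 69]


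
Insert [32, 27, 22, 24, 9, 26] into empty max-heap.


Insert 32: [32]
Insert 27: [32, 27]
Insert 22: [32, 27, 22]
Insert 24: [32, 27, 22, 24]
Insert 9: [32, 27, 22, 24, 9]
Insert 26: [32, 27, 26, 24, 9, 22]

Final heap: [32, 27, 26, 24, 9, 22]


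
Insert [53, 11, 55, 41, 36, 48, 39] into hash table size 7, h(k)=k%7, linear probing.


Insert 53: h=4 -> slot 4
Insert 11: h=4, 1 probes -> slot 5
Insert 55: h=6 -> slot 6
Insert 41: h=6, 1 probes -> slot 0
Insert 36: h=1 -> slot 1
Insert 48: h=6, 3 probes -> slot 2
Insert 39: h=4, 6 probes -> slot 3

Table: [41, 36, 48, 39, 53, 11, 55]


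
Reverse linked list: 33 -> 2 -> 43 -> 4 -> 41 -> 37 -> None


Step 1: curr=33, set curr.next=prev(None) | reversed so far: 33
Step 2: curr=2, set curr.next=prev(33) | reversed so far: 2 -> 33
Step 3: curr=43, set curr.next=prev(2) | reversed so far: 43 -> 2 -> 33
Step 4: curr=4, set curr.next=prev(43) | reversed so far: 4 -> 43 -> 2 -> 33
Step 5: curr=41, set curr.next=prev(4) | reversed so far: 41 -> 4 -> 43 -> 2 -> 33
Step 6: curr=37, set curr.next=prev(41) | reversed so far: 37 -> 41 -> 4 -> 43 -> 2 -> 33

37 -> 41 -> 4 -> 43 -> 2 -> 33 -> None


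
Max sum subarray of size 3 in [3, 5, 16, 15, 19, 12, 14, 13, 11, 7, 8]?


[0:3]: 24
[1:4]: 36
[2:5]: 50
[3:6]: 46
[4:7]: 45
[5:8]: 39
[6:9]: 38
[7:10]: 31
[8:11]: 26

Max: 50 at [2:5]


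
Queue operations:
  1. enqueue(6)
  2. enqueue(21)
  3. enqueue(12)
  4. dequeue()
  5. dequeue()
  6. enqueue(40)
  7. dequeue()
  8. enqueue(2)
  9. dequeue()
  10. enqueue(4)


enqueue(6) -> [6]
enqueue(21) -> [6, 21]
enqueue(12) -> [6, 21, 12]
dequeue()->6, [21, 12]
dequeue()->21, [12]
enqueue(40) -> [12, 40]
dequeue()->12, [40]
enqueue(2) -> [40, 2]
dequeue()->40, [2]
enqueue(4) -> [2, 4]

Final queue: [2, 4]


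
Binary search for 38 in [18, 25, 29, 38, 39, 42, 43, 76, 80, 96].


Step 1: lo=0, hi=9, mid=4, val=39
Step 2: lo=0, hi=3, mid=1, val=25
Step 3: lo=2, hi=3, mid=2, val=29
Step 4: lo=3, hi=3, mid=3, val=38

Found at index 3


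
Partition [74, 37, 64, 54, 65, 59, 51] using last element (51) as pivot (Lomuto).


Pivot: 51
  37 <= 51: swap -> [37, 74, 64, 54, 65, 59, 51]
Place pivot at 1: [37, 51, 64, 54, 65, 59, 74]

Partitioned: [37, 51, 64, 54, 65, 59, 74]


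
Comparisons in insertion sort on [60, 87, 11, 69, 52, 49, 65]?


Algorithm: insertion sort
Input: [60, 87, 11, 69, 52, 49, 65]
Sorted: [11, 49, 52, 60, 65, 69, 87]

17


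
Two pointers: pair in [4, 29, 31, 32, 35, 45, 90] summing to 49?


lo=0(4)+hi=6(90)=94
lo=0(4)+hi=5(45)=49

Yes: 4+45=49


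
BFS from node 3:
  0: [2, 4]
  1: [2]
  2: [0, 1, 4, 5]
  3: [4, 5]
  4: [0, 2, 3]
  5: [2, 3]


Visit 3, enqueue [4, 5]
Visit 4, enqueue [0, 2]
Visit 5, enqueue []
Visit 0, enqueue []
Visit 2, enqueue [1]
Visit 1, enqueue []

BFS order: [3, 4, 5, 0, 2, 1]


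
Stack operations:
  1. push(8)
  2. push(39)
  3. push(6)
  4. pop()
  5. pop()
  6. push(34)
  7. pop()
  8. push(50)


push(8) -> [8]
push(39) -> [8, 39]
push(6) -> [8, 39, 6]
pop()->6, [8, 39]
pop()->39, [8]
push(34) -> [8, 34]
pop()->34, [8]
push(50) -> [8, 50]

Final stack: [8, 50]


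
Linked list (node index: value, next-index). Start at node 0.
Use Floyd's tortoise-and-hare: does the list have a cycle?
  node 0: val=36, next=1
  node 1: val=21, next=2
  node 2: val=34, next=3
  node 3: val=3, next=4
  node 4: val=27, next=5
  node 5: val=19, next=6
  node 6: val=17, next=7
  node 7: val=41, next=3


Floyd's tortoise (slow, +1) and hare (fast, +2):
  init: slow=0, fast=0
  step 1: slow=1, fast=2
  step 2: slow=2, fast=4
  step 3: slow=3, fast=6
  step 4: slow=4, fast=3
  step 5: slow=5, fast=5
  slow == fast at node 5: cycle detected

Cycle: yes


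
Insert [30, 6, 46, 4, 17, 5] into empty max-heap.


Insert 30: [30]
Insert 6: [30, 6]
Insert 46: [46, 6, 30]
Insert 4: [46, 6, 30, 4]
Insert 17: [46, 17, 30, 4, 6]
Insert 5: [46, 17, 30, 4, 6, 5]

Final heap: [46, 17, 30, 4, 6, 5]


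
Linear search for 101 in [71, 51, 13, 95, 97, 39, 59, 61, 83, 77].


i=0: 71!=101
i=1: 51!=101
i=2: 13!=101
i=3: 95!=101
i=4: 97!=101
i=5: 39!=101
i=6: 59!=101
i=7: 61!=101
i=8: 83!=101
i=9: 77!=101

Not found, 10 comps


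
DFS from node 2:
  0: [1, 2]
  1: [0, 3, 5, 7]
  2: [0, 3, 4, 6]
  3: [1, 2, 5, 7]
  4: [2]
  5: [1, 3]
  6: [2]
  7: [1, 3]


Visit 2, push [6, 4, 3, 0]
Visit 0, push [1]
Visit 1, push [7, 5, 3]
Visit 3, push [7, 5]
Visit 5, push []
Visit 7, push []
Visit 4, push []
Visit 6, push []

DFS order: [2, 0, 1, 3, 5, 7, 4, 6]


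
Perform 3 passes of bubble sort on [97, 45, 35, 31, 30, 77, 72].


Initial: [97, 45, 35, 31, 30, 77, 72]
Pass 1: [45, 35, 31, 30, 77, 72, 97] (6 swaps)
Pass 2: [35, 31, 30, 45, 72, 77, 97] (4 swaps)
Pass 3: [31, 30, 35, 45, 72, 77, 97] (2 swaps)

After 3 passes: [31, 30, 35, 45, 72, 77, 97]


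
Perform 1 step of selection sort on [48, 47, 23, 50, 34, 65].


Initial: [48, 47, 23, 50, 34, 65]
Step 1: min=23 at 2
  Swap: [23, 47, 48, 50, 34, 65]

After 1 step: [23, 47, 48, 50, 34, 65]


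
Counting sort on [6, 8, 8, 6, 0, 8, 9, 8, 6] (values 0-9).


Input: [6, 8, 8, 6, 0, 8, 9, 8, 6]
Counts: [1, 0, 0, 0, 0, 0, 3, 0, 4, 1]

Sorted: [0, 6, 6, 6, 8, 8, 8, 8, 9]


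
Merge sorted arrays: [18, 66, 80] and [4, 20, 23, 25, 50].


Take 4 from B
Take 18 from A
Take 20 from B
Take 23 from B
Take 25 from B
Take 50 from B

Merged: [4, 18, 20, 23, 25, 50, 66, 80]


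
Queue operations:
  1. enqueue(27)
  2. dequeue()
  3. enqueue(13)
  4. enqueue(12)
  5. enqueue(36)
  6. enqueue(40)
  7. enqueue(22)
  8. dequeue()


enqueue(27) -> [27]
dequeue()->27, []
enqueue(13) -> [13]
enqueue(12) -> [13, 12]
enqueue(36) -> [13, 12, 36]
enqueue(40) -> [13, 12, 36, 40]
enqueue(22) -> [13, 12, 36, 40, 22]
dequeue()->13, [12, 36, 40, 22]

Final queue: [12, 36, 40, 22]


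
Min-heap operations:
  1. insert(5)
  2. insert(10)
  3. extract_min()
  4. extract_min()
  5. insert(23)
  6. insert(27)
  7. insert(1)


insert(5) -> [5]
insert(10) -> [5, 10]
extract_min()->5, [10]
extract_min()->10, []
insert(23) -> [23]
insert(27) -> [23, 27]
insert(1) -> [1, 27, 23]

Final heap: [1, 27, 23]


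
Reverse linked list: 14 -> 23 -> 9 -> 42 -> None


Step 1: curr=14, set curr.next=prev(None) | reversed so far: 14
Step 2: curr=23, set curr.next=prev(14) | reversed so far: 23 -> 14
Step 3: curr=9, set curr.next=prev(23) | reversed so far: 9 -> 23 -> 14
Step 4: curr=42, set curr.next=prev(9) | reversed so far: 42 -> 9 -> 23 -> 14

42 -> 9 -> 23 -> 14 -> None


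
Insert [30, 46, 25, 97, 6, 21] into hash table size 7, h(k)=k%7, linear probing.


Insert 30: h=2 -> slot 2
Insert 46: h=4 -> slot 4
Insert 25: h=4, 1 probes -> slot 5
Insert 97: h=6 -> slot 6
Insert 6: h=6, 1 probes -> slot 0
Insert 21: h=0, 1 probes -> slot 1

Table: [6, 21, 30, None, 46, 25, 97]


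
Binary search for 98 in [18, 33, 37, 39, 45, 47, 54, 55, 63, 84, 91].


Step 1: lo=0, hi=10, mid=5, val=47
Step 2: lo=6, hi=10, mid=8, val=63
Step 3: lo=9, hi=10, mid=9, val=84
Step 4: lo=10, hi=10, mid=10, val=91

Not found


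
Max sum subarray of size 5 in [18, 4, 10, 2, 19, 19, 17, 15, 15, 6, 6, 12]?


[0:5]: 53
[1:6]: 54
[2:7]: 67
[3:8]: 72
[4:9]: 85
[5:10]: 72
[6:11]: 59
[7:12]: 54

Max: 85 at [4:9]


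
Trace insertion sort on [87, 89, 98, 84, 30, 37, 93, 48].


Initial: [87, 89, 98, 84, 30, 37, 93, 48]
Insert 89: [87, 89, 98, 84, 30, 37, 93, 48]
Insert 98: [87, 89, 98, 84, 30, 37, 93, 48]
Insert 84: [84, 87, 89, 98, 30, 37, 93, 48]
Insert 30: [30, 84, 87, 89, 98, 37, 93, 48]
Insert 37: [30, 37, 84, 87, 89, 98, 93, 48]
Insert 93: [30, 37, 84, 87, 89, 93, 98, 48]
Insert 48: [30, 37, 48, 84, 87, 89, 93, 98]

Sorted: [30, 37, 48, 84, 87, 89, 93, 98]


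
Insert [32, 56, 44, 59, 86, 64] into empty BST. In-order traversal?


Insert 32: root
Insert 56: R from 32
Insert 44: R from 32 -> L from 56
Insert 59: R from 32 -> R from 56
Insert 86: R from 32 -> R from 56 -> R from 59
Insert 64: R from 32 -> R from 56 -> R from 59 -> L from 86

In-order: [32, 44, 56, 59, 64, 86]


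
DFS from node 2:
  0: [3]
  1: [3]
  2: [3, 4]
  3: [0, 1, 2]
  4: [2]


Visit 2, push [4, 3]
Visit 3, push [1, 0]
Visit 0, push []
Visit 1, push []
Visit 4, push []

DFS order: [2, 3, 0, 1, 4]


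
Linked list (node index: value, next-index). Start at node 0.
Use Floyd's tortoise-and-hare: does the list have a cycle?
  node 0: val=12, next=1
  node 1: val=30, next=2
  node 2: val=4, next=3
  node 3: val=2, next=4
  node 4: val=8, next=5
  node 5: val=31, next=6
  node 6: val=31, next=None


Floyd's tortoise (slow, +1) and hare (fast, +2):
  init: slow=0, fast=0
  step 1: slow=1, fast=2
  step 2: slow=2, fast=4
  step 3: slow=3, fast=6
  step 4: fast -> None, no cycle

Cycle: no
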